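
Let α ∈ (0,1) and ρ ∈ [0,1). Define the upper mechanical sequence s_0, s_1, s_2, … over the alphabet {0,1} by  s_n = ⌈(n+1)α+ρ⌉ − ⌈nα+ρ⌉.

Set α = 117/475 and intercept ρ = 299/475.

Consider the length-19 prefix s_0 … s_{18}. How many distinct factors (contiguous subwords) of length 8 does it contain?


t_n = ⌈(n·117+299)/475⌉ for n = 0 … 19:
  n=0…9: ⌈299/475⌉=1 ⌈416/475⌉=1 ⌈533/475⌉=2 ⌈650/475⌉=2 ⌈767/475⌉=2 ⌈884/475⌉=2 ⌈1001/475⌉=3 ⌈1118/475⌉=3 ⌈1235/475⌉=3 ⌈1352/475⌉=3
  n=10…19: ⌈1469/475⌉=4 ⌈1586/475⌉=4 ⌈1703/475⌉=4 ⌈1820/475⌉=4 ⌈1937/475⌉=5 ⌈2054/475⌉=5 ⌈2171/475⌉=5 ⌈2288/475⌉=5 ⌈2405/475⌉=6 ⌈2522/475⌉=6
s_n = t_(n+1) − t_n for n = 0 … 18 gives
prefix = 0100010001000100010
slide a length-8 window over [0..7] … [11..18] (12 windows); first occurrence of each distinct factor:
  [  0..  7] 01000100
  [  1..  8] 10001000
  [  2..  9] 00010001
  [  3.. 10] 00100010
  (the other 8 windows repeat one of these)
distinct factors: {00010001, 00100010, 01000100, 10001000}
count = 4  (Sturmian bound for length 8 is 9)

4


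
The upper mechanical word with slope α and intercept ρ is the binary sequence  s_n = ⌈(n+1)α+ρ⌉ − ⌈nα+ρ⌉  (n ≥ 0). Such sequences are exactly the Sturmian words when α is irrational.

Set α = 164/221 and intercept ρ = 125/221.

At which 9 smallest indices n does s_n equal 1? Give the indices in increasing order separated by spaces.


n=0: ⌈289/221⌉−⌈125/221⌉ = 2−1 = 1  ← one
n=1: ⌈453/221⌉−⌈289/221⌉ = 3−2 = 1  ← one
n=2: ⌈617/221⌉−⌈453/221⌉ = 3−3 = 0
n=3: ⌈781/221⌉−⌈617/221⌉ = 4−3 = 1  ← one
n=4: ⌈945/221⌉−⌈781/221⌉ = 5−4 = 1  ← one
n=5: ⌈1109/221⌉−⌈945/221⌉ = 6−5 = 1  ← one
n=6: ⌈1273/221⌉−⌈1109/221⌉ = 6−6 = 0
n=7: ⌈1437/221⌉−⌈1273/221⌉ = 7−6 = 1  ← one
n=8: ⌈1601/221⌉−⌈1437/221⌉ = 8−7 = 1  ← one
n=9: ⌈1765/221⌉−⌈1601/221⌉ = 8−8 = 0
n=10: ⌈1929/221⌉−⌈1765/221⌉ = 9−8 = 1  ← one
n=11: ⌈2093/221⌉−⌈1929/221⌉ = 10−9 = 1  ← one
positions of the first 9 ones: 0 1 3 4 5 7 8 10 11

0 1 3 4 5 7 8 10 11


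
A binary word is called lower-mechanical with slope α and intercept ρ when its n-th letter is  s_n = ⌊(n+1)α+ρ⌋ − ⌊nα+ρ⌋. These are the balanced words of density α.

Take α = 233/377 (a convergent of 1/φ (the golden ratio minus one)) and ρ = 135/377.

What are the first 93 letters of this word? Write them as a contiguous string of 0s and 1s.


011011010110110101101011011010110101101101011011010110101101101011011010110101101101011010110

n=0: ⌊(1·233+135)/377⌋ − ⌊(0·233+135)/377⌋ = ⌊368/377⌋ − ⌊135/377⌋ = 0 − 0 = 0
n=1: ⌊(2·233+135)/377⌋ − ⌊(1·233+135)/377⌋ = ⌊601/377⌋ − ⌊368/377⌋ = 1 − 0 = 1
n=2: ⌊(3·233+135)/377⌋ − ⌊(2·233+135)/377⌋ = ⌊834/377⌋ − ⌊601/377⌋ = 2 − 1 = 1
n=3: ⌊(4·233+135)/377⌋ − ⌊(3·233+135)/377⌋ = ⌊1067/377⌋ − ⌊834/377⌋ = 2 − 2 = 0
n=4: ⌊(5·233+135)/377⌋ − ⌊(4·233+135)/377⌋ = ⌊1300/377⌋ − ⌊1067/377⌋ = 3 − 2 = 1
n=5: ⌊(6·233+135)/377⌋ − ⌊(5·233+135)/377⌋ = ⌊1533/377⌋ − ⌊1300/377⌋ = 4 − 3 = 1
n=6: ⌊(7·233+135)/377⌋ − ⌊(6·233+135)/377⌋ = ⌊1766/377⌋ − ⌊1533/377⌋ = 4 − 4 = 0
n=7: ⌊(8·233+135)/377⌋ − ⌊(7·233+135)/377⌋ = ⌊1999/377⌋ − ⌊1766/377⌋ = 5 − 4 = 1
n=8: ⌊(9·233+135)/377⌋ − ⌊(8·233+135)/377⌋ = ⌊2232/377⌋ − ⌊1999/377⌋ = 5 − 5 = 0
n=9: ⌊(10·233+135)/377⌋ − ⌊(9·233+135)/377⌋ = ⌊2465/377⌋ − ⌊2232/377⌋ = 6 − 5 = 1
n=10: ⌊(11·233+135)/377⌋ − ⌊(10·233+135)/377⌋ = ⌊2698/377⌋ − ⌊2465/377⌋ = 7 − 6 = 1
n=11: ⌊(12·233+135)/377⌋ − ⌊(11·233+135)/377⌋ = ⌊2931/377⌋ − ⌊2698/377⌋ = 7 − 7 = 0
n=12: ⌊(13·233+135)/377⌋ − ⌊(12·233+135)/377⌋ = ⌊3164/377⌋ − ⌊2931/377⌋ = 8 − 7 = 1
n=13: ⌊(14·233+135)/377⌋ − ⌊(13·233+135)/377⌋ = ⌊3397/377⌋ − ⌊3164/377⌋ = 9 − 8 = 1
n=14: ⌊(15·233+135)/377⌋ − ⌊(14·233+135)/377⌋ = ⌊3630/377⌋ − ⌊3397/377⌋ = 9 − 9 = 0
n=15: ⌊(16·233+135)/377⌋ − ⌊(15·233+135)/377⌋ = ⌊3863/377⌋ − ⌊3630/377⌋ = 10 − 9 = 1
n=16: ⌊(17·233+135)/377⌋ − ⌊(16·233+135)/377⌋ = ⌊4096/377⌋ − ⌊3863/377⌋ = 10 − 10 = 0
n=17: ⌊(18·233+135)/377⌋ − ⌊(17·233+135)/377⌋ = ⌊4329/377⌋ − ⌊4096/377⌋ = 11 − 10 = 1
n=18: ⌊(19·233+135)/377⌋ − ⌊(18·233+135)/377⌋ = ⌊4562/377⌋ − ⌊4329/377⌋ = 12 − 11 = 1
n=19: ⌊(20·233+135)/377⌋ − ⌊(19·233+135)/377⌋ = ⌊4795/377⌋ − ⌊4562/377⌋ = 12 − 12 = 0
n=20: ⌊(21·233+135)/377⌋ − ⌊(20·233+135)/377⌋ = ⌊5028/377⌋ − ⌊4795/377⌋ = 13 − 12 = 1
n=21: ⌊(22·233+135)/377⌋ − ⌊(21·233+135)/377⌋ = ⌊5261/377⌋ − ⌊5028/377⌋ = 13 − 13 = 0
n=22: ⌊(23·233+135)/377⌋ − ⌊(22·233+135)/377⌋ = ⌊5494/377⌋ − ⌊5261/377⌋ = 14 − 13 = 1
n=23: ⌊(24·233+135)/377⌋ − ⌊(23·233+135)/377⌋ = ⌊5727/377⌋ − ⌊5494/377⌋ = 15 − 14 = 1
n=24: ⌊(25·233+135)/377⌋ − ⌊(24·233+135)/377⌋ = ⌊5960/377⌋ − ⌊5727/377⌋ = 15 − 15 = 0
n=25: ⌊(26·233+135)/377⌋ − ⌊(25·233+135)/377⌋ = ⌊6193/377⌋ − ⌊5960/377⌋ = 16 − 15 = 1
n=26: ⌊(27·233+135)/377⌋ − ⌊(26·233+135)/377⌋ = ⌊6426/377⌋ − ⌊6193/377⌋ = 17 − 16 = 1
n=27: ⌊(28·233+135)/377⌋ − ⌊(27·233+135)/377⌋ = ⌊6659/377⌋ − ⌊6426/377⌋ = 17 − 17 = 0
n=28: ⌊(29·233+135)/377⌋ − ⌊(28·233+135)/377⌋ = ⌊6892/377⌋ − ⌊6659/377⌋ = 18 − 17 = 1
n=29: ⌊(30·233+135)/377⌋ − ⌊(29·233+135)/377⌋ = ⌊7125/377⌋ − ⌊6892/377⌋ = 18 − 18 = 0
n=30: ⌊(31·233+135)/377⌋ − ⌊(30·233+135)/377⌋ = ⌊7358/377⌋ − ⌊7125/377⌋ = 19 − 18 = 1
n=31: ⌊(32·233+135)/377⌋ − ⌊(31·233+135)/377⌋ = ⌊7591/377⌋ − ⌊7358/377⌋ = 20 − 19 = 1
n=32: ⌊(33·233+135)/377⌋ − ⌊(32·233+135)/377⌋ = ⌊7824/377⌋ − ⌊7591/377⌋ = 20 − 20 = 0
n=33: ⌊(34·233+135)/377⌋ − ⌊(33·233+135)/377⌋ = ⌊8057/377⌋ − ⌊7824/377⌋ = 21 − 20 = 1
n=34: ⌊(35·233+135)/377⌋ − ⌊(34·233+135)/377⌋ = ⌊8290/377⌋ − ⌊8057/377⌋ = 21 − 21 = 0
n=35: ⌊(36·233+135)/377⌋ − ⌊(35·233+135)/377⌋ = ⌊8523/377⌋ − ⌊8290/377⌋ = 22 − 21 = 1
n=36: ⌊(37·233+135)/377⌋ − ⌊(36·233+135)/377⌋ = ⌊8756/377⌋ − ⌊8523/377⌋ = 23 − 22 = 1
n=37: ⌊(38·233+135)/377⌋ − ⌊(37·233+135)/377⌋ = ⌊8989/377⌋ − ⌊8756/377⌋ = 23 − 23 = 0
n=38: ⌊(39·233+135)/377⌋ − ⌊(38·233+135)/377⌋ = ⌊9222/377⌋ − ⌊8989/377⌋ = 24 − 23 = 1
n=39: ⌊(40·233+135)/377⌋ − ⌊(39·233+135)/377⌋ = ⌊9455/377⌋ − ⌊9222/377⌋ = 25 − 24 = 1
n=40: ⌊(41·233+135)/377⌋ − ⌊(40·233+135)/377⌋ = ⌊9688/377⌋ − ⌊9455/377⌋ = 25 − 25 = 0
n=41: ⌊(42·233+135)/377⌋ − ⌊(41·233+135)/377⌋ = ⌊9921/377⌋ − ⌊9688/377⌋ = 26 − 25 = 1
n=42: ⌊(43·233+135)/377⌋ − ⌊(42·233+135)/377⌋ = ⌊10154/377⌋ − ⌊9921/377⌋ = 26 − 26 = 0
n=43: ⌊(44·233+135)/377⌋ − ⌊(43·233+135)/377⌋ = ⌊10387/377⌋ − ⌊10154/377⌋ = 27 − 26 = 1
n=44: ⌊(45·233+135)/377⌋ − ⌊(44·233+135)/377⌋ = ⌊10620/377⌋ − ⌊10387/377⌋ = 28 − 27 = 1
n=45: ⌊(46·233+135)/377⌋ − ⌊(45·233+135)/377⌋ = ⌊10853/377⌋ − ⌊10620/377⌋ = 28 − 28 = 0
n=46: ⌊(47·233+135)/377⌋ − ⌊(46·233+135)/377⌋ = ⌊11086/377⌋ − ⌊10853/377⌋ = 29 − 28 = 1
n=47: ⌊(48·233+135)/377⌋ − ⌊(47·233+135)/377⌋ = ⌊11319/377⌋ − ⌊11086/377⌋ = 30 − 29 = 1
n=48: ⌊(49·233+135)/377⌋ − ⌊(48·233+135)/377⌋ = ⌊11552/377⌋ − ⌊11319/377⌋ = 30 − 30 = 0
n=49: ⌊(50·233+135)/377⌋ − ⌊(49·233+135)/377⌋ = ⌊11785/377⌋ − ⌊11552/377⌋ = 31 − 30 = 1
n=50: ⌊(51·233+135)/377⌋ − ⌊(50·233+135)/377⌋ = ⌊12018/377⌋ − ⌊11785/377⌋ = 31 − 31 = 0
n=51: ⌊(52·233+135)/377⌋ − ⌊(51·233+135)/377⌋ = ⌊12251/377⌋ − ⌊12018/377⌋ = 32 − 31 = 1
n=52: ⌊(53·233+135)/377⌋ − ⌊(52·233+135)/377⌋ = ⌊12484/377⌋ − ⌊12251/377⌋ = 33 − 32 = 1
n=53: ⌊(54·233+135)/377⌋ − ⌊(53·233+135)/377⌋ = ⌊12717/377⌋ − ⌊12484/377⌋ = 33 − 33 = 0
n=54: ⌊(55·233+135)/377⌋ − ⌊(54·233+135)/377⌋ = ⌊12950/377⌋ − ⌊12717/377⌋ = 34 − 33 = 1
n=55: ⌊(56·233+135)/377⌋ − ⌊(55·233+135)/377⌋ = ⌊13183/377⌋ − ⌊12950/377⌋ = 34 − 34 = 0
n=56: ⌊(57·233+135)/377⌋ − ⌊(56·233+135)/377⌋ = ⌊13416/377⌋ − ⌊13183/377⌋ = 35 − 34 = 1
n=57: ⌊(58·233+135)/377⌋ − ⌊(57·233+135)/377⌋ = ⌊13649/377⌋ − ⌊13416/377⌋ = 36 − 35 = 1
n=58: ⌊(59·233+135)/377⌋ − ⌊(58·233+135)/377⌋ = ⌊13882/377⌋ − ⌊13649/377⌋ = 36 − 36 = 0
n=59: ⌊(60·233+135)/377⌋ − ⌊(59·233+135)/377⌋ = ⌊14115/377⌋ − ⌊13882/377⌋ = 37 − 36 = 1
n=60: ⌊(61·233+135)/377⌋ − ⌊(60·233+135)/377⌋ = ⌊14348/377⌋ − ⌊14115/377⌋ = 38 − 37 = 1
n=61: ⌊(62·233+135)/377⌋ − ⌊(61·233+135)/377⌋ = ⌊14581/377⌋ − ⌊14348/377⌋ = 38 − 38 = 0
n=62: ⌊(63·233+135)/377⌋ − ⌊(62·233+135)/377⌋ = ⌊14814/377⌋ − ⌊14581/377⌋ = 39 − 38 = 1
n=63: ⌊(64·233+135)/377⌋ − ⌊(63·233+135)/377⌋ = ⌊15047/377⌋ − ⌊14814/377⌋ = 39 − 39 = 0
n=64: ⌊(65·233+135)/377⌋ − ⌊(64·233+135)/377⌋ = ⌊15280/377⌋ − ⌊15047/377⌋ = 40 − 39 = 1
n=65: ⌊(66·233+135)/377⌋ − ⌊(65·233+135)/377⌋ = ⌊15513/377⌋ − ⌊15280/377⌋ = 41 − 40 = 1
n=66: ⌊(67·233+135)/377⌋ − ⌊(66·233+135)/377⌋ = ⌊15746/377⌋ − ⌊15513/377⌋ = 41 − 41 = 0
n=67: ⌊(68·233+135)/377⌋ − ⌊(67·233+135)/377⌋ = ⌊15979/377⌋ − ⌊15746/377⌋ = 42 − 41 = 1
n=68: ⌊(69·233+135)/377⌋ − ⌊(68·233+135)/377⌋ = ⌊16212/377⌋ − ⌊15979/377⌋ = 43 − 42 = 1
n=69: ⌊(70·233+135)/377⌋ − ⌊(69·233+135)/377⌋ = ⌊16445/377⌋ − ⌊16212/377⌋ = 43 − 43 = 0
n=70: ⌊(71·233+135)/377⌋ − ⌊(70·233+135)/377⌋ = ⌊16678/377⌋ − ⌊16445/377⌋ = 44 − 43 = 1
n=71: ⌊(72·233+135)/377⌋ − ⌊(71·233+135)/377⌋ = ⌊16911/377⌋ − ⌊16678/377⌋ = 44 − 44 = 0
n=72: ⌊(73·233+135)/377⌋ − ⌊(72·233+135)/377⌋ = ⌊17144/377⌋ − ⌊16911/377⌋ = 45 − 44 = 1
n=73: ⌊(74·233+135)/377⌋ − ⌊(73·233+135)/377⌋ = ⌊17377/377⌋ − ⌊17144/377⌋ = 46 − 45 = 1
n=74: ⌊(75·233+135)/377⌋ − ⌊(74·233+135)/377⌋ = ⌊17610/377⌋ − ⌊17377/377⌋ = 46 − 46 = 0
n=75: ⌊(76·233+135)/377⌋ − ⌊(75·233+135)/377⌋ = ⌊17843/377⌋ − ⌊17610/377⌋ = 47 − 46 = 1
n=76: ⌊(77·233+135)/377⌋ − ⌊(76·233+135)/377⌋ = ⌊18076/377⌋ − ⌊17843/377⌋ = 47 − 47 = 0
n=77: ⌊(78·233+135)/377⌋ − ⌊(77·233+135)/377⌋ = ⌊18309/377⌋ − ⌊18076/377⌋ = 48 − 47 = 1
n=78: ⌊(79·233+135)/377⌋ − ⌊(78·233+135)/377⌋ = ⌊18542/377⌋ − ⌊18309/377⌋ = 49 − 48 = 1
n=79: ⌊(80·233+135)/377⌋ − ⌊(79·233+135)/377⌋ = ⌊18775/377⌋ − ⌊18542/377⌋ = 49 − 49 = 0
n=80: ⌊(81·233+135)/377⌋ − ⌊(80·233+135)/377⌋ = ⌊19008/377⌋ − ⌊18775/377⌋ = 50 − 49 = 1
n=81: ⌊(82·233+135)/377⌋ − ⌊(81·233+135)/377⌋ = ⌊19241/377⌋ − ⌊19008/377⌋ = 51 − 50 = 1
n=82: ⌊(83·233+135)/377⌋ − ⌊(82·233+135)/377⌋ = ⌊19474/377⌋ − ⌊19241/377⌋ = 51 − 51 = 0
n=83: ⌊(84·233+135)/377⌋ − ⌊(83·233+135)/377⌋ = ⌊19707/377⌋ − ⌊19474/377⌋ = 52 − 51 = 1
n=84: ⌊(85·233+135)/377⌋ − ⌊(84·233+135)/377⌋ = ⌊19940/377⌋ − ⌊19707/377⌋ = 52 − 52 = 0
n=85: ⌊(86·233+135)/377⌋ − ⌊(85·233+135)/377⌋ = ⌊20173/377⌋ − ⌊19940/377⌋ = 53 − 52 = 1
n=86: ⌊(87·233+135)/377⌋ − ⌊(86·233+135)/377⌋ = ⌊20406/377⌋ − ⌊20173/377⌋ = 54 − 53 = 1
n=87: ⌊(88·233+135)/377⌋ − ⌊(87·233+135)/377⌋ = ⌊20639/377⌋ − ⌊20406/377⌋ = 54 − 54 = 0
n=88: ⌊(89·233+135)/377⌋ − ⌊(88·233+135)/377⌋ = ⌊20872/377⌋ − ⌊20639/377⌋ = 55 − 54 = 1
n=89: ⌊(90·233+135)/377⌋ − ⌊(89·233+135)/377⌋ = ⌊21105/377⌋ − ⌊20872/377⌋ = 55 − 55 = 0
n=90: ⌊(91·233+135)/377⌋ − ⌊(90·233+135)/377⌋ = ⌊21338/377⌋ − ⌊21105/377⌋ = 56 − 55 = 1
n=91: ⌊(92·233+135)/377⌋ − ⌊(91·233+135)/377⌋ = ⌊21571/377⌋ − ⌊21338/377⌋ = 57 − 56 = 1
n=92: ⌊(93·233+135)/377⌋ − ⌊(92·233+135)/377⌋ = ⌊21804/377⌋ − ⌊21571/377⌋ = 57 − 57 = 0


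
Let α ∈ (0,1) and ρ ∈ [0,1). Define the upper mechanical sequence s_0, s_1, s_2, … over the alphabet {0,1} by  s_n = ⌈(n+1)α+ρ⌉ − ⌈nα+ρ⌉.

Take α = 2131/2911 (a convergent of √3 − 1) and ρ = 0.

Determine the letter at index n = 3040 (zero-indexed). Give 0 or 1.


(n+1)α + ρ = (3041·2131) / 2911 = 6480371/2911
nα + ρ     = (3040·2131) / 2911 = 6478240/2911
⌈6480371/2911⌉ = 2227,  ⌈6478240/2911⌉ = 2226
s_{3040} = 2227 − 2226 = 1

1


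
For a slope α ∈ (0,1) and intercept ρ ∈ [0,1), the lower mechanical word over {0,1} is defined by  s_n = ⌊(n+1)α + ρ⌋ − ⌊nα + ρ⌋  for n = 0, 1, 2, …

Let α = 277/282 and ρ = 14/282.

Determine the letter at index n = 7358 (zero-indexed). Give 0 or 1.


1

(n+1)α + ρ = (7359·277 + 14) / 282 = 2038457/282
nα + ρ     = (7358·277 + 14) / 282 = 2038180/282
⌊2038457/282⌋ = 7228,  ⌊2038180/282⌋ = 7227
s_{7358} = 7228 − 7227 = 1


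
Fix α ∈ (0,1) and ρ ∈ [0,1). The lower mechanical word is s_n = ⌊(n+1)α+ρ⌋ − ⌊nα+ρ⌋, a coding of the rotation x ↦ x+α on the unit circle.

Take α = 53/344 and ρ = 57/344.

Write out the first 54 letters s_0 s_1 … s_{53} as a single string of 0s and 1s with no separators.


000001000001000000100000100000010000010000001000001000

n=0: ⌊(1·53+57)/344⌋ − ⌊(0·53+57)/344⌋ = ⌊110/344⌋ − ⌊57/344⌋ = 0 − 0 = 0
n=1: ⌊(2·53+57)/344⌋ − ⌊(1·53+57)/344⌋ = ⌊163/344⌋ − ⌊110/344⌋ = 0 − 0 = 0
n=2: ⌊(3·53+57)/344⌋ − ⌊(2·53+57)/344⌋ = ⌊216/344⌋ − ⌊163/344⌋ = 0 − 0 = 0
n=3: ⌊(4·53+57)/344⌋ − ⌊(3·53+57)/344⌋ = ⌊269/344⌋ − ⌊216/344⌋ = 0 − 0 = 0
n=4: ⌊(5·53+57)/344⌋ − ⌊(4·53+57)/344⌋ = ⌊322/344⌋ − ⌊269/344⌋ = 0 − 0 = 0
n=5: ⌊(6·53+57)/344⌋ − ⌊(5·53+57)/344⌋ = ⌊375/344⌋ − ⌊322/344⌋ = 1 − 0 = 1
n=6: ⌊(7·53+57)/344⌋ − ⌊(6·53+57)/344⌋ = ⌊428/344⌋ − ⌊375/344⌋ = 1 − 1 = 0
n=7: ⌊(8·53+57)/344⌋ − ⌊(7·53+57)/344⌋ = ⌊481/344⌋ − ⌊428/344⌋ = 1 − 1 = 0
n=8: ⌊(9·53+57)/344⌋ − ⌊(8·53+57)/344⌋ = ⌊534/344⌋ − ⌊481/344⌋ = 1 − 1 = 0
n=9: ⌊(10·53+57)/344⌋ − ⌊(9·53+57)/344⌋ = ⌊587/344⌋ − ⌊534/344⌋ = 1 − 1 = 0
n=10: ⌊(11·53+57)/344⌋ − ⌊(10·53+57)/344⌋ = ⌊640/344⌋ − ⌊587/344⌋ = 1 − 1 = 0
n=11: ⌊(12·53+57)/344⌋ − ⌊(11·53+57)/344⌋ = ⌊693/344⌋ − ⌊640/344⌋ = 2 − 1 = 1
n=12: ⌊(13·53+57)/344⌋ − ⌊(12·53+57)/344⌋ = ⌊746/344⌋ − ⌊693/344⌋ = 2 − 2 = 0
n=13: ⌊(14·53+57)/344⌋ − ⌊(13·53+57)/344⌋ = ⌊799/344⌋ − ⌊746/344⌋ = 2 − 2 = 0
n=14: ⌊(15·53+57)/344⌋ − ⌊(14·53+57)/344⌋ = ⌊852/344⌋ − ⌊799/344⌋ = 2 − 2 = 0
n=15: ⌊(16·53+57)/344⌋ − ⌊(15·53+57)/344⌋ = ⌊905/344⌋ − ⌊852/344⌋ = 2 − 2 = 0
n=16: ⌊(17·53+57)/344⌋ − ⌊(16·53+57)/344⌋ = ⌊958/344⌋ − ⌊905/344⌋ = 2 − 2 = 0
n=17: ⌊(18·53+57)/344⌋ − ⌊(17·53+57)/344⌋ = ⌊1011/344⌋ − ⌊958/344⌋ = 2 − 2 = 0
n=18: ⌊(19·53+57)/344⌋ − ⌊(18·53+57)/344⌋ = ⌊1064/344⌋ − ⌊1011/344⌋ = 3 − 2 = 1
n=19: ⌊(20·53+57)/344⌋ − ⌊(19·53+57)/344⌋ = ⌊1117/344⌋ − ⌊1064/344⌋ = 3 − 3 = 0
n=20: ⌊(21·53+57)/344⌋ − ⌊(20·53+57)/344⌋ = ⌊1170/344⌋ − ⌊1117/344⌋ = 3 − 3 = 0
n=21: ⌊(22·53+57)/344⌋ − ⌊(21·53+57)/344⌋ = ⌊1223/344⌋ − ⌊1170/344⌋ = 3 − 3 = 0
n=22: ⌊(23·53+57)/344⌋ − ⌊(22·53+57)/344⌋ = ⌊1276/344⌋ − ⌊1223/344⌋ = 3 − 3 = 0
n=23: ⌊(24·53+57)/344⌋ − ⌊(23·53+57)/344⌋ = ⌊1329/344⌋ − ⌊1276/344⌋ = 3 − 3 = 0
n=24: ⌊(25·53+57)/344⌋ − ⌊(24·53+57)/344⌋ = ⌊1382/344⌋ − ⌊1329/344⌋ = 4 − 3 = 1
n=25: ⌊(26·53+57)/344⌋ − ⌊(25·53+57)/344⌋ = ⌊1435/344⌋ − ⌊1382/344⌋ = 4 − 4 = 0
n=26: ⌊(27·53+57)/344⌋ − ⌊(26·53+57)/344⌋ = ⌊1488/344⌋ − ⌊1435/344⌋ = 4 − 4 = 0
n=27: ⌊(28·53+57)/344⌋ − ⌊(27·53+57)/344⌋ = ⌊1541/344⌋ − ⌊1488/344⌋ = 4 − 4 = 0
n=28: ⌊(29·53+57)/344⌋ − ⌊(28·53+57)/344⌋ = ⌊1594/344⌋ − ⌊1541/344⌋ = 4 − 4 = 0
n=29: ⌊(30·53+57)/344⌋ − ⌊(29·53+57)/344⌋ = ⌊1647/344⌋ − ⌊1594/344⌋ = 4 − 4 = 0
n=30: ⌊(31·53+57)/344⌋ − ⌊(30·53+57)/344⌋ = ⌊1700/344⌋ − ⌊1647/344⌋ = 4 − 4 = 0
n=31: ⌊(32·53+57)/344⌋ − ⌊(31·53+57)/344⌋ = ⌊1753/344⌋ − ⌊1700/344⌋ = 5 − 4 = 1
n=32: ⌊(33·53+57)/344⌋ − ⌊(32·53+57)/344⌋ = ⌊1806/344⌋ − ⌊1753/344⌋ = 5 − 5 = 0
n=33: ⌊(34·53+57)/344⌋ − ⌊(33·53+57)/344⌋ = ⌊1859/344⌋ − ⌊1806/344⌋ = 5 − 5 = 0
n=34: ⌊(35·53+57)/344⌋ − ⌊(34·53+57)/344⌋ = ⌊1912/344⌋ − ⌊1859/344⌋ = 5 − 5 = 0
n=35: ⌊(36·53+57)/344⌋ − ⌊(35·53+57)/344⌋ = ⌊1965/344⌋ − ⌊1912/344⌋ = 5 − 5 = 0
n=36: ⌊(37·53+57)/344⌋ − ⌊(36·53+57)/344⌋ = ⌊2018/344⌋ − ⌊1965/344⌋ = 5 − 5 = 0
n=37: ⌊(38·53+57)/344⌋ − ⌊(37·53+57)/344⌋ = ⌊2071/344⌋ − ⌊2018/344⌋ = 6 − 5 = 1
n=38: ⌊(39·53+57)/344⌋ − ⌊(38·53+57)/344⌋ = ⌊2124/344⌋ − ⌊2071/344⌋ = 6 − 6 = 0
n=39: ⌊(40·53+57)/344⌋ − ⌊(39·53+57)/344⌋ = ⌊2177/344⌋ − ⌊2124/344⌋ = 6 − 6 = 0
n=40: ⌊(41·53+57)/344⌋ − ⌊(40·53+57)/344⌋ = ⌊2230/344⌋ − ⌊2177/344⌋ = 6 − 6 = 0
n=41: ⌊(42·53+57)/344⌋ − ⌊(41·53+57)/344⌋ = ⌊2283/344⌋ − ⌊2230/344⌋ = 6 − 6 = 0
n=42: ⌊(43·53+57)/344⌋ − ⌊(42·53+57)/344⌋ = ⌊2336/344⌋ − ⌊2283/344⌋ = 6 − 6 = 0
n=43: ⌊(44·53+57)/344⌋ − ⌊(43·53+57)/344⌋ = ⌊2389/344⌋ − ⌊2336/344⌋ = 6 − 6 = 0
n=44: ⌊(45·53+57)/344⌋ − ⌊(44·53+57)/344⌋ = ⌊2442/344⌋ − ⌊2389/344⌋ = 7 − 6 = 1
n=45: ⌊(46·53+57)/344⌋ − ⌊(45·53+57)/344⌋ = ⌊2495/344⌋ − ⌊2442/344⌋ = 7 − 7 = 0
n=46: ⌊(47·53+57)/344⌋ − ⌊(46·53+57)/344⌋ = ⌊2548/344⌋ − ⌊2495/344⌋ = 7 − 7 = 0
n=47: ⌊(48·53+57)/344⌋ − ⌊(47·53+57)/344⌋ = ⌊2601/344⌋ − ⌊2548/344⌋ = 7 − 7 = 0
n=48: ⌊(49·53+57)/344⌋ − ⌊(48·53+57)/344⌋ = ⌊2654/344⌋ − ⌊2601/344⌋ = 7 − 7 = 0
n=49: ⌊(50·53+57)/344⌋ − ⌊(49·53+57)/344⌋ = ⌊2707/344⌋ − ⌊2654/344⌋ = 7 − 7 = 0
n=50: ⌊(51·53+57)/344⌋ − ⌊(50·53+57)/344⌋ = ⌊2760/344⌋ − ⌊2707/344⌋ = 8 − 7 = 1
n=51: ⌊(52·53+57)/344⌋ − ⌊(51·53+57)/344⌋ = ⌊2813/344⌋ − ⌊2760/344⌋ = 8 − 8 = 0
n=52: ⌊(53·53+57)/344⌋ − ⌊(52·53+57)/344⌋ = ⌊2866/344⌋ − ⌊2813/344⌋ = 8 − 8 = 0
n=53: ⌊(54·53+57)/344⌋ − ⌊(53·53+57)/344⌋ = ⌊2919/344⌋ − ⌊2866/344⌋ = 8 − 8 = 0


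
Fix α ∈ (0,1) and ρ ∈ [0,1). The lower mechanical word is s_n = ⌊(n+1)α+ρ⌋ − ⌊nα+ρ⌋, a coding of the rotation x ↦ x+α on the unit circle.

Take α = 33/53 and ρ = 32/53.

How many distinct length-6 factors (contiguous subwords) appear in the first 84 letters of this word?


7

t_n = ⌊(n·33+32)/53⌋ for n = 0 … 84:
  n=0…9: ⌊32/53⌋=0 ⌊65/53⌋=1 ⌊98/53⌋=1 ⌊131/53⌋=2 ⌊164/53⌋=3 ⌊197/53⌋=3 ⌊230/53⌋=4 ⌊263/53⌋=4 ⌊296/53⌋=5 ⌊329/53⌋=6
  n=10…19: ⌊362/53⌋=6 ⌊395/53⌋=7 ⌊428/53⌋=8 ⌊461/53⌋=8 ⌊494/53⌋=9 ⌊527/53⌋=9 ⌊560/53⌋=10 ⌊593/53⌋=11 ⌊626/53⌋=11 ⌊659/53⌋=12
  n=20…29: ⌊692/53⌋=13 ⌊725/53⌋=13 ⌊758/53⌋=14 ⌊791/53⌋=14 ⌊824/53⌋=15 ⌊857/53⌋=16 ⌊890/53⌋=16 ⌊923/53⌋=17 ⌊956/53⌋=18 ⌊989/53⌋=18
  n=30…39: ⌊1022/53⌋=19 ⌊1055/53⌋=19 ⌊1088/53⌋=20 ⌊1121/53⌋=21 ⌊1154/53⌋=21 ⌊1187/53⌋=22 ⌊1220/53⌋=23 ⌊1253/53⌋=23 ⌊1286/53⌋=24 ⌊1319/53⌋=24
  n=40…49: ⌊1352/53⌋=25 ⌊1385/53⌋=26 ⌊1418/53⌋=26 ⌊1451/53⌋=27 ⌊1484/53⌋=28 ⌊1517/53⌋=28 ⌊1550/53⌋=29 ⌊1583/53⌋=29 ⌊1616/53⌋=30 ⌊1649/53⌋=31
  n=50…59: ⌊1682/53⌋=31 ⌊1715/53⌋=32 ⌊1748/53⌋=32 ⌊1781/53⌋=33 ⌊1814/53⌋=34 ⌊1847/53⌋=34 ⌊1880/53⌋=35 ⌊1913/53⌋=36 ⌊1946/53⌋=36 ⌊1979/53⌋=37
  n=60…69: ⌊2012/53⌋=37 ⌊2045/53⌋=38 ⌊2078/53⌋=39 ⌊2111/53⌋=39 ⌊2144/53⌋=40 ⌊2177/53⌋=41 ⌊2210/53⌋=41 ⌊2243/53⌋=42 ⌊2276/53⌋=42 ⌊2309/53⌋=43
  n=70…79: ⌊2342/53⌋=44 ⌊2375/53⌋=44 ⌊2408/53⌋=45 ⌊2441/53⌋=46 ⌊2474/53⌋=46 ⌊2507/53⌋=47 ⌊2540/53⌋=47 ⌊2573/53⌋=48 ⌊2606/53⌋=49 ⌊2639/53⌋=49
  n=80…84: ⌊2672/53⌋=50 ⌊2705/53⌋=51 ⌊2738/53⌋=51 ⌊2771/53⌋=52 ⌊2804/53⌋=52
s_n = t_(n+1) − t_n for n = 0 … 83 gives
prefix = 101101011011010110110101101101011011010110110101101011011010110110101101101011011010
slide a length-6 window over [0..5] … [78..83] (79 windows); first occurrence of each distinct factor:
  [  0..  5] 101101
  [  1..  6] 011010
  [  2..  7] 110101
  [  3..  8] 101011
  [  4..  9] 010110
  [  6.. 11] 011011
  [  7.. 12] 110110
  (the other 72 windows repeat one of these)
distinct factors: {010110, 011010, 011011, 101011, 101101, 110101, 110110}
count = 7  (Sturmian bound for length 6 is 7)


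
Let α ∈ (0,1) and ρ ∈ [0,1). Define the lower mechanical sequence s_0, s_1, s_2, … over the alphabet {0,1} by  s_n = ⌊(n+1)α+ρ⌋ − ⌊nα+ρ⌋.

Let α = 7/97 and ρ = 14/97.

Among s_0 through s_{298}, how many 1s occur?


21

#1s = Σ_{n=0}^{298} s_n = Σ_{n=0}^{298} (⌊(n+1)α+ρ⌋ − ⌊nα+ρ⌋)
the sum telescopes: every ⌊nα+ρ⌋ with 0 < n < 299 appears once with + and once with −, leaving ⌊299α+ρ⌋ − ⌊0·α+ρ⌋
299α + ρ = (299·7 + 14) / 97 = 2107/97
ρ = 14/97
⌊2107/97⌋ = 21,  ⌊14/97⌋ = 0
#1s = 21 − 0 = 21


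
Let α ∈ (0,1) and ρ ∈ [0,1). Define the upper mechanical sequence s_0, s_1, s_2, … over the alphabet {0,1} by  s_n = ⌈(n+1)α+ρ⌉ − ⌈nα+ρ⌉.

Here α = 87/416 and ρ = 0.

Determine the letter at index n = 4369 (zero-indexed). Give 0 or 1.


0

(n+1)α + ρ = (4370·87) / 416 = 380190/416
nα + ρ     = (4369·87) / 416 = 380103/416
⌈380190/416⌉ = 914,  ⌈380103/416⌉ = 914
s_{4369} = 914 − 914 = 0


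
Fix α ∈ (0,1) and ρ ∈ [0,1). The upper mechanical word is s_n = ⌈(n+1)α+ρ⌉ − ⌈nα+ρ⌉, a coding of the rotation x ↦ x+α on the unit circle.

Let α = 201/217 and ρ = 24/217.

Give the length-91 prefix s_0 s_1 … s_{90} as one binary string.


n=0: ⌈(1·201+24)/217⌉ − ⌈(0·201+24)/217⌉ = ⌈225/217⌉ − ⌈24/217⌉ = 2 − 1 = 1
n=1: ⌈(2·201+24)/217⌉ − ⌈(1·201+24)/217⌉ = ⌈426/217⌉ − ⌈225/217⌉ = 2 − 2 = 0
n=2: ⌈(3·201+24)/217⌉ − ⌈(2·201+24)/217⌉ = ⌈627/217⌉ − ⌈426/217⌉ = 3 − 2 = 1
n=3: ⌈(4·201+24)/217⌉ − ⌈(3·201+24)/217⌉ = ⌈828/217⌉ − ⌈627/217⌉ = 4 − 3 = 1
n=4: ⌈(5·201+24)/217⌉ − ⌈(4·201+24)/217⌉ = ⌈1029/217⌉ − ⌈828/217⌉ = 5 − 4 = 1
n=5: ⌈(6·201+24)/217⌉ − ⌈(5·201+24)/217⌉ = ⌈1230/217⌉ − ⌈1029/217⌉ = 6 − 5 = 1
n=6: ⌈(7·201+24)/217⌉ − ⌈(6·201+24)/217⌉ = ⌈1431/217⌉ − ⌈1230/217⌉ = 7 − 6 = 1
n=7: ⌈(8·201+24)/217⌉ − ⌈(7·201+24)/217⌉ = ⌈1632/217⌉ − ⌈1431/217⌉ = 8 − 7 = 1
n=8: ⌈(9·201+24)/217⌉ − ⌈(8·201+24)/217⌉ = ⌈1833/217⌉ − ⌈1632/217⌉ = 9 − 8 = 1
n=9: ⌈(10·201+24)/217⌉ − ⌈(9·201+24)/217⌉ = ⌈2034/217⌉ − ⌈1833/217⌉ = 10 − 9 = 1
n=10: ⌈(11·201+24)/217⌉ − ⌈(10·201+24)/217⌉ = ⌈2235/217⌉ − ⌈2034/217⌉ = 11 − 10 = 1
n=11: ⌈(12·201+24)/217⌉ − ⌈(11·201+24)/217⌉ = ⌈2436/217⌉ − ⌈2235/217⌉ = 12 − 11 = 1
n=12: ⌈(13·201+24)/217⌉ − ⌈(12·201+24)/217⌉ = ⌈2637/217⌉ − ⌈2436/217⌉ = 13 − 12 = 1
n=13: ⌈(14·201+24)/217⌉ − ⌈(13·201+24)/217⌉ = ⌈2838/217⌉ − ⌈2637/217⌉ = 14 − 13 = 1
n=14: ⌈(15·201+24)/217⌉ − ⌈(14·201+24)/217⌉ = ⌈3039/217⌉ − ⌈2838/217⌉ = 15 − 14 = 1
n=15: ⌈(16·201+24)/217⌉ − ⌈(15·201+24)/217⌉ = ⌈3240/217⌉ − ⌈3039/217⌉ = 15 − 15 = 0
n=16: ⌈(17·201+24)/217⌉ − ⌈(16·201+24)/217⌉ = ⌈3441/217⌉ − ⌈3240/217⌉ = 16 − 15 = 1
n=17: ⌈(18·201+24)/217⌉ − ⌈(17·201+24)/217⌉ = ⌈3642/217⌉ − ⌈3441/217⌉ = 17 − 16 = 1
n=18: ⌈(19·201+24)/217⌉ − ⌈(18·201+24)/217⌉ = ⌈3843/217⌉ − ⌈3642/217⌉ = 18 − 17 = 1
n=19: ⌈(20·201+24)/217⌉ − ⌈(19·201+24)/217⌉ = ⌈4044/217⌉ − ⌈3843/217⌉ = 19 − 18 = 1
n=20: ⌈(21·201+24)/217⌉ − ⌈(20·201+24)/217⌉ = ⌈4245/217⌉ − ⌈4044/217⌉ = 20 − 19 = 1
n=21: ⌈(22·201+24)/217⌉ − ⌈(21·201+24)/217⌉ = ⌈4446/217⌉ − ⌈4245/217⌉ = 21 − 20 = 1
n=22: ⌈(23·201+24)/217⌉ − ⌈(22·201+24)/217⌉ = ⌈4647/217⌉ − ⌈4446/217⌉ = 22 − 21 = 1
n=23: ⌈(24·201+24)/217⌉ − ⌈(23·201+24)/217⌉ = ⌈4848/217⌉ − ⌈4647/217⌉ = 23 − 22 = 1
n=24: ⌈(25·201+24)/217⌉ − ⌈(24·201+24)/217⌉ = ⌈5049/217⌉ − ⌈4848/217⌉ = 24 − 23 = 1
n=25: ⌈(26·201+24)/217⌉ − ⌈(25·201+24)/217⌉ = ⌈5250/217⌉ − ⌈5049/217⌉ = 25 − 24 = 1
n=26: ⌈(27·201+24)/217⌉ − ⌈(26·201+24)/217⌉ = ⌈5451/217⌉ − ⌈5250/217⌉ = 26 − 25 = 1
n=27: ⌈(28·201+24)/217⌉ − ⌈(27·201+24)/217⌉ = ⌈5652/217⌉ − ⌈5451/217⌉ = 27 − 26 = 1
n=28: ⌈(29·201+24)/217⌉ − ⌈(28·201+24)/217⌉ = ⌈5853/217⌉ − ⌈5652/217⌉ = 27 − 27 = 0
n=29: ⌈(30·201+24)/217⌉ − ⌈(29·201+24)/217⌉ = ⌈6054/217⌉ − ⌈5853/217⌉ = 28 − 27 = 1
n=30: ⌈(31·201+24)/217⌉ − ⌈(30·201+24)/217⌉ = ⌈6255/217⌉ − ⌈6054/217⌉ = 29 − 28 = 1
n=31: ⌈(32·201+24)/217⌉ − ⌈(31·201+24)/217⌉ = ⌈6456/217⌉ − ⌈6255/217⌉ = 30 − 29 = 1
n=32: ⌈(33·201+24)/217⌉ − ⌈(32·201+24)/217⌉ = ⌈6657/217⌉ − ⌈6456/217⌉ = 31 − 30 = 1
n=33: ⌈(34·201+24)/217⌉ − ⌈(33·201+24)/217⌉ = ⌈6858/217⌉ − ⌈6657/217⌉ = 32 − 31 = 1
n=34: ⌈(35·201+24)/217⌉ − ⌈(34·201+24)/217⌉ = ⌈7059/217⌉ − ⌈6858/217⌉ = 33 − 32 = 1
n=35: ⌈(36·201+24)/217⌉ − ⌈(35·201+24)/217⌉ = ⌈7260/217⌉ − ⌈7059/217⌉ = 34 − 33 = 1
n=36: ⌈(37·201+24)/217⌉ − ⌈(36·201+24)/217⌉ = ⌈7461/217⌉ − ⌈7260/217⌉ = 35 − 34 = 1
n=37: ⌈(38·201+24)/217⌉ − ⌈(37·201+24)/217⌉ = ⌈7662/217⌉ − ⌈7461/217⌉ = 36 − 35 = 1
n=38: ⌈(39·201+24)/217⌉ − ⌈(38·201+24)/217⌉ = ⌈7863/217⌉ − ⌈7662/217⌉ = 37 − 36 = 1
n=39: ⌈(40·201+24)/217⌉ − ⌈(39·201+24)/217⌉ = ⌈8064/217⌉ − ⌈7863/217⌉ = 38 − 37 = 1
n=40: ⌈(41·201+24)/217⌉ − ⌈(40·201+24)/217⌉ = ⌈8265/217⌉ − ⌈8064/217⌉ = 39 − 38 = 1
n=41: ⌈(42·201+24)/217⌉ − ⌈(41·201+24)/217⌉ = ⌈8466/217⌉ − ⌈8265/217⌉ = 40 − 39 = 1
n=42: ⌈(43·201+24)/217⌉ − ⌈(42·201+24)/217⌉ = ⌈8667/217⌉ − ⌈8466/217⌉ = 40 − 40 = 0
n=43: ⌈(44·201+24)/217⌉ − ⌈(43·201+24)/217⌉ = ⌈8868/217⌉ − ⌈8667/217⌉ = 41 − 40 = 1
n=44: ⌈(45·201+24)/217⌉ − ⌈(44·201+24)/217⌉ = ⌈9069/217⌉ − ⌈8868/217⌉ = 42 − 41 = 1
n=45: ⌈(46·201+24)/217⌉ − ⌈(45·201+24)/217⌉ = ⌈9270/217⌉ − ⌈9069/217⌉ = 43 − 42 = 1
n=46: ⌈(47·201+24)/217⌉ − ⌈(46·201+24)/217⌉ = ⌈9471/217⌉ − ⌈9270/217⌉ = 44 − 43 = 1
n=47: ⌈(48·201+24)/217⌉ − ⌈(47·201+24)/217⌉ = ⌈9672/217⌉ − ⌈9471/217⌉ = 45 − 44 = 1
n=48: ⌈(49·201+24)/217⌉ − ⌈(48·201+24)/217⌉ = ⌈9873/217⌉ − ⌈9672/217⌉ = 46 − 45 = 1
n=49: ⌈(50·201+24)/217⌉ − ⌈(49·201+24)/217⌉ = ⌈10074/217⌉ − ⌈9873/217⌉ = 47 − 46 = 1
n=50: ⌈(51·201+24)/217⌉ − ⌈(50·201+24)/217⌉ = ⌈10275/217⌉ − ⌈10074/217⌉ = 48 − 47 = 1
n=51: ⌈(52·201+24)/217⌉ − ⌈(51·201+24)/217⌉ = ⌈10476/217⌉ − ⌈10275/217⌉ = 49 − 48 = 1
n=52: ⌈(53·201+24)/217⌉ − ⌈(52·201+24)/217⌉ = ⌈10677/217⌉ − ⌈10476/217⌉ = 50 − 49 = 1
n=53: ⌈(54·201+24)/217⌉ − ⌈(53·201+24)/217⌉ = ⌈10878/217⌉ − ⌈10677/217⌉ = 51 − 50 = 1
n=54: ⌈(55·201+24)/217⌉ − ⌈(54·201+24)/217⌉ = ⌈11079/217⌉ − ⌈10878/217⌉ = 52 − 51 = 1
n=55: ⌈(56·201+24)/217⌉ − ⌈(55·201+24)/217⌉ = ⌈11280/217⌉ − ⌈11079/217⌉ = 52 − 52 = 0
n=56: ⌈(57·201+24)/217⌉ − ⌈(56·201+24)/217⌉ = ⌈11481/217⌉ − ⌈11280/217⌉ = 53 − 52 = 1
n=57: ⌈(58·201+24)/217⌉ − ⌈(57·201+24)/217⌉ = ⌈11682/217⌉ − ⌈11481/217⌉ = 54 − 53 = 1
n=58: ⌈(59·201+24)/217⌉ − ⌈(58·201+24)/217⌉ = ⌈11883/217⌉ − ⌈11682/217⌉ = 55 − 54 = 1
n=59: ⌈(60·201+24)/217⌉ − ⌈(59·201+24)/217⌉ = ⌈12084/217⌉ − ⌈11883/217⌉ = 56 − 55 = 1
n=60: ⌈(61·201+24)/217⌉ − ⌈(60·201+24)/217⌉ = ⌈12285/217⌉ − ⌈12084/217⌉ = 57 − 56 = 1
n=61: ⌈(62·201+24)/217⌉ − ⌈(61·201+24)/217⌉ = ⌈12486/217⌉ − ⌈12285/217⌉ = 58 − 57 = 1
n=62: ⌈(63·201+24)/217⌉ − ⌈(62·201+24)/217⌉ = ⌈12687/217⌉ − ⌈12486/217⌉ = 59 − 58 = 1
n=63: ⌈(64·201+24)/217⌉ − ⌈(63·201+24)/217⌉ = ⌈12888/217⌉ − ⌈12687/217⌉ = 60 − 59 = 1
n=64: ⌈(65·201+24)/217⌉ − ⌈(64·201+24)/217⌉ = ⌈13089/217⌉ − ⌈12888/217⌉ = 61 − 60 = 1
n=65: ⌈(66·201+24)/217⌉ − ⌈(65·201+24)/217⌉ = ⌈13290/217⌉ − ⌈13089/217⌉ = 62 − 61 = 1
n=66: ⌈(67·201+24)/217⌉ − ⌈(66·201+24)/217⌉ = ⌈13491/217⌉ − ⌈13290/217⌉ = 63 − 62 = 1
n=67: ⌈(68·201+24)/217⌉ − ⌈(67·201+24)/217⌉ = ⌈13692/217⌉ − ⌈13491/217⌉ = 64 − 63 = 1
n=68: ⌈(69·201+24)/217⌉ − ⌈(68·201+24)/217⌉ = ⌈13893/217⌉ − ⌈13692/217⌉ = 65 − 64 = 1
n=69: ⌈(70·201+24)/217⌉ − ⌈(69·201+24)/217⌉ = ⌈14094/217⌉ − ⌈13893/217⌉ = 65 − 65 = 0
n=70: ⌈(71·201+24)/217⌉ − ⌈(70·201+24)/217⌉ = ⌈14295/217⌉ − ⌈14094/217⌉ = 66 − 65 = 1
n=71: ⌈(72·201+24)/217⌉ − ⌈(71·201+24)/217⌉ = ⌈14496/217⌉ − ⌈14295/217⌉ = 67 − 66 = 1
n=72: ⌈(73·201+24)/217⌉ − ⌈(72·201+24)/217⌉ = ⌈14697/217⌉ − ⌈14496/217⌉ = 68 − 67 = 1
n=73: ⌈(74·201+24)/217⌉ − ⌈(73·201+24)/217⌉ = ⌈14898/217⌉ − ⌈14697/217⌉ = 69 − 68 = 1
n=74: ⌈(75·201+24)/217⌉ − ⌈(74·201+24)/217⌉ = ⌈15099/217⌉ − ⌈14898/217⌉ = 70 − 69 = 1
n=75: ⌈(76·201+24)/217⌉ − ⌈(75·201+24)/217⌉ = ⌈15300/217⌉ − ⌈15099/217⌉ = 71 − 70 = 1
n=76: ⌈(77·201+24)/217⌉ − ⌈(76·201+24)/217⌉ = ⌈15501/217⌉ − ⌈15300/217⌉ = 72 − 71 = 1
n=77: ⌈(78·201+24)/217⌉ − ⌈(77·201+24)/217⌉ = ⌈15702/217⌉ − ⌈15501/217⌉ = 73 − 72 = 1
n=78: ⌈(79·201+24)/217⌉ − ⌈(78·201+24)/217⌉ = ⌈15903/217⌉ − ⌈15702/217⌉ = 74 − 73 = 1
n=79: ⌈(80·201+24)/217⌉ − ⌈(79·201+24)/217⌉ = ⌈16104/217⌉ − ⌈15903/217⌉ = 75 − 74 = 1
n=80: ⌈(81·201+24)/217⌉ − ⌈(80·201+24)/217⌉ = ⌈16305/217⌉ − ⌈16104/217⌉ = 76 − 75 = 1
n=81: ⌈(82·201+24)/217⌉ − ⌈(81·201+24)/217⌉ = ⌈16506/217⌉ − ⌈16305/217⌉ = 77 − 76 = 1
n=82: ⌈(83·201+24)/217⌉ − ⌈(82·201+24)/217⌉ = ⌈16707/217⌉ − ⌈16506/217⌉ = 77 − 77 = 0
n=83: ⌈(84·201+24)/217⌉ − ⌈(83·201+24)/217⌉ = ⌈16908/217⌉ − ⌈16707/217⌉ = 78 − 77 = 1
n=84: ⌈(85·201+24)/217⌉ − ⌈(84·201+24)/217⌉ = ⌈17109/217⌉ − ⌈16908/217⌉ = 79 − 78 = 1
n=85: ⌈(86·201+24)/217⌉ − ⌈(85·201+24)/217⌉ = ⌈17310/217⌉ − ⌈17109/217⌉ = 80 − 79 = 1
n=86: ⌈(87·201+24)/217⌉ − ⌈(86·201+24)/217⌉ = ⌈17511/217⌉ − ⌈17310/217⌉ = 81 − 80 = 1
n=87: ⌈(88·201+24)/217⌉ − ⌈(87·201+24)/217⌉ = ⌈17712/217⌉ − ⌈17511/217⌉ = 82 − 81 = 1
n=88: ⌈(89·201+24)/217⌉ − ⌈(88·201+24)/217⌉ = ⌈17913/217⌉ − ⌈17712/217⌉ = 83 − 82 = 1
n=89: ⌈(90·201+24)/217⌉ − ⌈(89·201+24)/217⌉ = ⌈18114/217⌉ − ⌈17913/217⌉ = 84 − 83 = 1
n=90: ⌈(91·201+24)/217⌉ − ⌈(90·201+24)/217⌉ = ⌈18315/217⌉ − ⌈18114/217⌉ = 85 − 84 = 1

1011111111111110111111111111011111111111110111111111111011111111111110111111111111011111111


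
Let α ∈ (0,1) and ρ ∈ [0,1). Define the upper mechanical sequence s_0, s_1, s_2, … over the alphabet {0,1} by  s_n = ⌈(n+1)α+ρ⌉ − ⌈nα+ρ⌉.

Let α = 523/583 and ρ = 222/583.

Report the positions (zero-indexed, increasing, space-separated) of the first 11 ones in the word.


n=0: ⌈745/583⌉−⌈222/583⌉ = 2−1 = 1  ← one
n=1: ⌈1268/583⌉−⌈745/583⌉ = 3−2 = 1  ← one
n=2: ⌈1791/583⌉−⌈1268/583⌉ = 4−3 = 1  ← one
n=3: ⌈2314/583⌉−⌈1791/583⌉ = 4−4 = 0
n=4: ⌈2837/583⌉−⌈2314/583⌉ = 5−4 = 1  ← one
n=5: ⌈3360/583⌉−⌈2837/583⌉ = 6−5 = 1  ← one
n=6: ⌈3883/583⌉−⌈3360/583⌉ = 7−6 = 1  ← one
n=7: ⌈4406/583⌉−⌈3883/583⌉ = 8−7 = 1  ← one
n=8: ⌈4929/583⌉−⌈4406/583⌉ = 9−8 = 1  ← one
n=9: ⌈5452/583⌉−⌈4929/583⌉ = 10−9 = 1  ← one
n=10: ⌈5975/583⌉−⌈5452/583⌉ = 11−10 = 1  ← one
n=11: ⌈6498/583⌉−⌈5975/583⌉ = 12−11 = 1  ← one
positions of the first 11 ones: 0 1 2 4 5 6 7 8 9 10 11

0 1 2 4 5 6 7 8 9 10 11


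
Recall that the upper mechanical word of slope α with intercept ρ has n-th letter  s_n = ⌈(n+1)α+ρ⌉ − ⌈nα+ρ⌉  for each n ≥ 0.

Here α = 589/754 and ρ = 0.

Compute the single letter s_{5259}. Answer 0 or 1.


0

(n+1)α + ρ = (5260·589) / 754 = 3098140/754
nα + ρ     = (5259·589) / 754 = 3097551/754
⌈3098140/754⌉ = 4109,  ⌈3097551/754⌉ = 4109
s_{5259} = 4109 − 4109 = 0


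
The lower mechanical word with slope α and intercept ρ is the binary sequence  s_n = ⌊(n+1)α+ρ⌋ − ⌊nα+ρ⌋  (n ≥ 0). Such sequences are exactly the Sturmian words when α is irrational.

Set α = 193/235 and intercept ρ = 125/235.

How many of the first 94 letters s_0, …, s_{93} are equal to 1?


#1s = Σ_{n=0}^{93} s_n = Σ_{n=0}^{93} (⌊(n+1)α+ρ⌋ − ⌊nα+ρ⌋)
the sum telescopes: every ⌊nα+ρ⌋ with 0 < n < 94 appears once with + and once with −, leaving ⌊94α+ρ⌋ − ⌊0·α+ρ⌋
94α + ρ = (94·193 + 125) / 235 = 18267/235
ρ = 125/235
⌊18267/235⌋ = 77,  ⌊125/235⌋ = 0
#1s = 77 − 0 = 77

77


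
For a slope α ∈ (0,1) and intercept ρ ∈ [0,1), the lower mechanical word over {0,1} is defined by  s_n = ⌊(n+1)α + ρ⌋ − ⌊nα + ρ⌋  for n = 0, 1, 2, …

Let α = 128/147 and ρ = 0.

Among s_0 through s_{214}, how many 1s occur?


#1s = Σ_{n=0}^{214} s_n = Σ_{n=0}^{214} (⌊(n+1)α+ρ⌋ − ⌊nα+ρ⌋)
the sum telescopes: every ⌊nα+ρ⌋ with 0 < n < 215 appears once with + and once with −, leaving ⌊215α+ρ⌋ − ⌊0·α+ρ⌋
215α + ρ = (215·128) / 147 = 27520/147
ρ = 0/147
⌊27520/147⌋ = 187,  ⌊0/147⌋ = 0
#1s = 187 − 0 = 187

187


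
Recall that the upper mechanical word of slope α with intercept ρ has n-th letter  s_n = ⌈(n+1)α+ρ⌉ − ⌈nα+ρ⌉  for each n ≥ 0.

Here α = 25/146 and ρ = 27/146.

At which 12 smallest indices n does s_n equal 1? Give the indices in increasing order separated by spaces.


n=0: ⌈52/146⌉−⌈27/146⌉ = 1−1 = 0
n=1: ⌈77/146⌉−⌈52/146⌉ = 1−1 = 0
  …
n=4: ⌈152/146⌉−⌈127/146⌉ = 2−1 = 1  ← one
n=5: ⌈177/146⌉−⌈152/146⌉ = 2−2 = 0
n=6: ⌈202/146⌉−⌈177/146⌉ = 2−2 = 0
  …
n=10: ⌈302/146⌉−⌈277/146⌉ = 3−2 = 1  ← one
n=11: ⌈327/146⌉−⌈302/146⌉ = 3−3 = 0
n=12: ⌈352/146⌉−⌈327/146⌉ = 3−3 = 0
  …
n=16: ⌈452/146⌉−⌈427/146⌉ = 4−3 = 1  ← one
n=17: ⌈477/146⌉−⌈452/146⌉ = 4−4 = 0
n=18: ⌈502/146⌉−⌈477/146⌉ = 4−4 = 0
  …
n=22: ⌈602/146⌉−⌈577/146⌉ = 5−4 = 1  ← one
n=23: ⌈627/146⌉−⌈602/146⌉ = 5−5 = 0
n=24: ⌈652/146⌉−⌈627/146⌉ = 5−5 = 0
  …
n=28: ⌈752/146⌉−⌈727/146⌉ = 6−5 = 1  ← one
n=29: ⌈777/146⌉−⌈752/146⌉ = 6−6 = 0
n=30: ⌈802/146⌉−⌈777/146⌉ = 6−6 = 0
  …
n=33: ⌈877/146⌉−⌈852/146⌉ = 7−6 = 1  ← one
n=34: ⌈902/146⌉−⌈877/146⌉ = 7−7 = 0
n=35: ⌈927/146⌉−⌈902/146⌉ = 7−7 = 0
  …
n=39: ⌈1027/146⌉−⌈1002/146⌉ = 8−7 = 1  ← one
n=40: ⌈1052/146⌉−⌈1027/146⌉ = 8−8 = 0
n=41: ⌈1077/146⌉−⌈1052/146⌉ = 8−8 = 0
  …
n=45: ⌈1177/146⌉−⌈1152/146⌉ = 9−8 = 1  ← one
n=46: ⌈1202/146⌉−⌈1177/146⌉ = 9−9 = 0
n=47: ⌈1227/146⌉−⌈1202/146⌉ = 9−9 = 0
  …
n=51: ⌈1327/146⌉−⌈1302/146⌉ = 10−9 = 1  ← one
n=52: ⌈1352/146⌉−⌈1327/146⌉ = 10−10 = 0
n=53: ⌈1377/146⌉−⌈1352/146⌉ = 10−10 = 0
  …
n=57: ⌈1477/146⌉−⌈1452/146⌉ = 11−10 = 1  ← one
n=58: ⌈1502/146⌉−⌈1477/146⌉ = 11−11 = 0
n=59: ⌈1527/146⌉−⌈1502/146⌉ = 11−11 = 0
  …
n=63: ⌈1627/146⌉−⌈1602/146⌉ = 12−11 = 1  ← one
n=64: ⌈1652/146⌉−⌈1627/146⌉ = 12−12 = 0
n=65: ⌈1677/146⌉−⌈1652/146⌉ = 12−12 = 0
  …
n=69: ⌈1777/146⌉−⌈1752/146⌉ = 13−12 = 1  ← one
positions of the first 12 ones: 4 10 16 22 28 33 39 45 51 57 63 69

4 10 16 22 28 33 39 45 51 57 63 69


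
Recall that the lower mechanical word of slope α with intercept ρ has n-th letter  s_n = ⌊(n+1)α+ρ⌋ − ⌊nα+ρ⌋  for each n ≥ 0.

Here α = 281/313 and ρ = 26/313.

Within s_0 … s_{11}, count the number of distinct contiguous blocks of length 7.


t_n = ⌊(n·281+26)/313⌋ for n = 0 … 12:
  n=0…9: ⌊26/313⌋=0 ⌊307/313⌋=0 ⌊588/313⌋=1 ⌊869/313⌋=2 ⌊1150/313⌋=3 ⌊1431/313⌋=4 ⌊1712/313⌋=5 ⌊1993/313⌋=6 ⌊2274/313⌋=7 ⌊2555/313⌋=8
  n=10…12: ⌊2836/313⌋=9 ⌊3117/313⌋=9 ⌊3398/313⌋=10
s_n = t_(n+1) − t_n for n = 0 … 11 gives
prefix = 011111111101
slide a length-7 window over [0..6] … [5..11] (6 windows); first occurrence of each distinct factor:
  [  0..  6] 0111111
  [  1..  7] 1111111
  [  4.. 10] 1111110
  [  5.. 11] 1111101
  (the other 2 windows repeat one of these)
distinct factors: {0111111, 1111101, 1111110, 1111111}
count = 4  (Sturmian bound for length 7 is 8)

4


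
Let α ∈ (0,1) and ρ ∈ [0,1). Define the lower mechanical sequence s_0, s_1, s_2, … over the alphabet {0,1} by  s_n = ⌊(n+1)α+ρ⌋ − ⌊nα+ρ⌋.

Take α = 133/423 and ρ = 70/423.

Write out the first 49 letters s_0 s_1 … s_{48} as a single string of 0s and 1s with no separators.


n=0: ⌊(1·133+70)/423⌋ − ⌊(0·133+70)/423⌋ = ⌊203/423⌋ − ⌊70/423⌋ = 0 − 0 = 0
n=1: ⌊(2·133+70)/423⌋ − ⌊(1·133+70)/423⌋ = ⌊336/423⌋ − ⌊203/423⌋ = 0 − 0 = 0
n=2: ⌊(3·133+70)/423⌋ − ⌊(2·133+70)/423⌋ = ⌊469/423⌋ − ⌊336/423⌋ = 1 − 0 = 1
n=3: ⌊(4·133+70)/423⌋ − ⌊(3·133+70)/423⌋ = ⌊602/423⌋ − ⌊469/423⌋ = 1 − 1 = 0
n=4: ⌊(5·133+70)/423⌋ − ⌊(4·133+70)/423⌋ = ⌊735/423⌋ − ⌊602/423⌋ = 1 − 1 = 0
n=5: ⌊(6·133+70)/423⌋ − ⌊(5·133+70)/423⌋ = ⌊868/423⌋ − ⌊735/423⌋ = 2 − 1 = 1
n=6: ⌊(7·133+70)/423⌋ − ⌊(6·133+70)/423⌋ = ⌊1001/423⌋ − ⌊868/423⌋ = 2 − 2 = 0
n=7: ⌊(8·133+70)/423⌋ − ⌊(7·133+70)/423⌋ = ⌊1134/423⌋ − ⌊1001/423⌋ = 2 − 2 = 0
n=8: ⌊(9·133+70)/423⌋ − ⌊(8·133+70)/423⌋ = ⌊1267/423⌋ − ⌊1134/423⌋ = 2 − 2 = 0
n=9: ⌊(10·133+70)/423⌋ − ⌊(9·133+70)/423⌋ = ⌊1400/423⌋ − ⌊1267/423⌋ = 3 − 2 = 1
n=10: ⌊(11·133+70)/423⌋ − ⌊(10·133+70)/423⌋ = ⌊1533/423⌋ − ⌊1400/423⌋ = 3 − 3 = 0
n=11: ⌊(12·133+70)/423⌋ − ⌊(11·133+70)/423⌋ = ⌊1666/423⌋ − ⌊1533/423⌋ = 3 − 3 = 0
n=12: ⌊(13·133+70)/423⌋ − ⌊(12·133+70)/423⌋ = ⌊1799/423⌋ − ⌊1666/423⌋ = 4 − 3 = 1
n=13: ⌊(14·133+70)/423⌋ − ⌊(13·133+70)/423⌋ = ⌊1932/423⌋ − ⌊1799/423⌋ = 4 − 4 = 0
n=14: ⌊(15·133+70)/423⌋ − ⌊(14·133+70)/423⌋ = ⌊2065/423⌋ − ⌊1932/423⌋ = 4 − 4 = 0
n=15: ⌊(16·133+70)/423⌋ − ⌊(15·133+70)/423⌋ = ⌊2198/423⌋ − ⌊2065/423⌋ = 5 − 4 = 1
n=16: ⌊(17·133+70)/423⌋ − ⌊(16·133+70)/423⌋ = ⌊2331/423⌋ − ⌊2198/423⌋ = 5 − 5 = 0
n=17: ⌊(18·133+70)/423⌋ − ⌊(17·133+70)/423⌋ = ⌊2464/423⌋ − ⌊2331/423⌋ = 5 − 5 = 0
n=18: ⌊(19·133+70)/423⌋ − ⌊(18·133+70)/423⌋ = ⌊2597/423⌋ − ⌊2464/423⌋ = 6 − 5 = 1
n=19: ⌊(20·133+70)/423⌋ − ⌊(19·133+70)/423⌋ = ⌊2730/423⌋ − ⌊2597/423⌋ = 6 − 6 = 0
n=20: ⌊(21·133+70)/423⌋ − ⌊(20·133+70)/423⌋ = ⌊2863/423⌋ − ⌊2730/423⌋ = 6 − 6 = 0
n=21: ⌊(22·133+70)/423⌋ − ⌊(21·133+70)/423⌋ = ⌊2996/423⌋ − ⌊2863/423⌋ = 7 − 6 = 1
n=22: ⌊(23·133+70)/423⌋ − ⌊(22·133+70)/423⌋ = ⌊3129/423⌋ − ⌊2996/423⌋ = 7 − 7 = 0
n=23: ⌊(24·133+70)/423⌋ − ⌊(23·133+70)/423⌋ = ⌊3262/423⌋ − ⌊3129/423⌋ = 7 − 7 = 0
n=24: ⌊(25·133+70)/423⌋ − ⌊(24·133+70)/423⌋ = ⌊3395/423⌋ − ⌊3262/423⌋ = 8 − 7 = 1
n=25: ⌊(26·133+70)/423⌋ − ⌊(25·133+70)/423⌋ = ⌊3528/423⌋ − ⌊3395/423⌋ = 8 − 8 = 0
n=26: ⌊(27·133+70)/423⌋ − ⌊(26·133+70)/423⌋ = ⌊3661/423⌋ − ⌊3528/423⌋ = 8 − 8 = 0
n=27: ⌊(28·133+70)/423⌋ − ⌊(27·133+70)/423⌋ = ⌊3794/423⌋ − ⌊3661/423⌋ = 8 − 8 = 0
n=28: ⌊(29·133+70)/423⌋ − ⌊(28·133+70)/423⌋ = ⌊3927/423⌋ − ⌊3794/423⌋ = 9 − 8 = 1
n=29: ⌊(30·133+70)/423⌋ − ⌊(29·133+70)/423⌋ = ⌊4060/423⌋ − ⌊3927/423⌋ = 9 − 9 = 0
n=30: ⌊(31·133+70)/423⌋ − ⌊(30·133+70)/423⌋ = ⌊4193/423⌋ − ⌊4060/423⌋ = 9 − 9 = 0
n=31: ⌊(32·133+70)/423⌋ − ⌊(31·133+70)/423⌋ = ⌊4326/423⌋ − ⌊4193/423⌋ = 10 − 9 = 1
n=32: ⌊(33·133+70)/423⌋ − ⌊(32·133+70)/423⌋ = ⌊4459/423⌋ − ⌊4326/423⌋ = 10 − 10 = 0
n=33: ⌊(34·133+70)/423⌋ − ⌊(33·133+70)/423⌋ = ⌊4592/423⌋ − ⌊4459/423⌋ = 10 − 10 = 0
n=34: ⌊(35·133+70)/423⌋ − ⌊(34·133+70)/423⌋ = ⌊4725/423⌋ − ⌊4592/423⌋ = 11 − 10 = 1
n=35: ⌊(36·133+70)/423⌋ − ⌊(35·133+70)/423⌋ = ⌊4858/423⌋ − ⌊4725/423⌋ = 11 − 11 = 0
n=36: ⌊(37·133+70)/423⌋ − ⌊(36·133+70)/423⌋ = ⌊4991/423⌋ − ⌊4858/423⌋ = 11 − 11 = 0
n=37: ⌊(38·133+70)/423⌋ − ⌊(37·133+70)/423⌋ = ⌊5124/423⌋ − ⌊4991/423⌋ = 12 − 11 = 1
n=38: ⌊(39·133+70)/423⌋ − ⌊(38·133+70)/423⌋ = ⌊5257/423⌋ − ⌊5124/423⌋ = 12 − 12 = 0
n=39: ⌊(40·133+70)/423⌋ − ⌊(39·133+70)/423⌋ = ⌊5390/423⌋ − ⌊5257/423⌋ = 12 − 12 = 0
n=40: ⌊(41·133+70)/423⌋ − ⌊(40·133+70)/423⌋ = ⌊5523/423⌋ − ⌊5390/423⌋ = 13 − 12 = 1
n=41: ⌊(42·133+70)/423⌋ − ⌊(41·133+70)/423⌋ = ⌊5656/423⌋ − ⌊5523/423⌋ = 13 − 13 = 0
n=42: ⌊(43·133+70)/423⌋ − ⌊(42·133+70)/423⌋ = ⌊5789/423⌋ − ⌊5656/423⌋ = 13 − 13 = 0
n=43: ⌊(44·133+70)/423⌋ − ⌊(43·133+70)/423⌋ = ⌊5922/423⌋ − ⌊5789/423⌋ = 14 − 13 = 1
n=44: ⌊(45·133+70)/423⌋ − ⌊(44·133+70)/423⌋ = ⌊6055/423⌋ − ⌊5922/423⌋ = 14 − 14 = 0
n=45: ⌊(46·133+70)/423⌋ − ⌊(45·133+70)/423⌋ = ⌊6188/423⌋ − ⌊6055/423⌋ = 14 − 14 = 0
n=46: ⌊(47·133+70)/423⌋ − ⌊(46·133+70)/423⌋ = ⌊6321/423⌋ − ⌊6188/423⌋ = 14 − 14 = 0
n=47: ⌊(48·133+70)/423⌋ − ⌊(47·133+70)/423⌋ = ⌊6454/423⌋ − ⌊6321/423⌋ = 15 − 14 = 1
n=48: ⌊(49·133+70)/423⌋ − ⌊(48·133+70)/423⌋ = ⌊6587/423⌋ − ⌊6454/423⌋ = 15 − 15 = 0

0010010001001001001001001000100100100100100100010
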